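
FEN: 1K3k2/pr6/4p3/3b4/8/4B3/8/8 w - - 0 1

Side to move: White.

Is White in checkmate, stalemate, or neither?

neither

White to move; white king on b8.
In check: yes, from the black rook on b7.
King squares — a7: attacked by Rb7; b7: attacked by Bd5; c7: attacked by Rb7; a8: available; c8: available.
Legal moves for White: Kc8, Ka8.
White is in check but has 2 legal moves → neither.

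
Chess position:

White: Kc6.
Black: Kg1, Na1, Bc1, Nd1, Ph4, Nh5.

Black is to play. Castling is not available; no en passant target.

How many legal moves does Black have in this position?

23

Black to move; king on g1.
In check: no.
Legal moves: Ng7, Nf6, Nf4, Ng3, Kh2, Kg2, Kf2, Kh1, Kf1, Ne3, Nc3, Nf2, Nb2, Bh6, Bg5, Bf4, Be3, Ba3, Bd2, Bb2, Nb3, Nc2, h3.
Count: 23.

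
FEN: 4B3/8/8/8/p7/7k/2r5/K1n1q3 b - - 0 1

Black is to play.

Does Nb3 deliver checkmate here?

After Nb3: white king on a1; in check: yes, from the black queen on e1 and the black knight on b3.
King squares — b1: attacked by Qe1; a2: attacked by Rc2; b2: attacked by Rc2.
White has no legal moves → checkmate.

yes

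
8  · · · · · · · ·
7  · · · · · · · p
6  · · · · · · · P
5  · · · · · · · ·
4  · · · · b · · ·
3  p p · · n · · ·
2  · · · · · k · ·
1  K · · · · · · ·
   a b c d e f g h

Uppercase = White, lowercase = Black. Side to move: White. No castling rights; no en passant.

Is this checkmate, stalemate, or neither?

White to move; white king on a1.
In check: no.
King squares — b1: attacked by Be4; a2: attacked by Pb3; b2: attacked by Pa3.
Legal moves for White: none.
Not in check and no legal moves → stalemate.

stalemate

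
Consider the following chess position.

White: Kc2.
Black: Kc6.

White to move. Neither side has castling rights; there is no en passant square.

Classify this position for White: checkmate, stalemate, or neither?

White to move; white king on c2.
In check: no.
Legal moves for White: Kd3, Kc3, Kb3, Kd2, Kb2, Kd1, Kc1, Kb1.
White has 8 legal moves and is not in check → neither.

neither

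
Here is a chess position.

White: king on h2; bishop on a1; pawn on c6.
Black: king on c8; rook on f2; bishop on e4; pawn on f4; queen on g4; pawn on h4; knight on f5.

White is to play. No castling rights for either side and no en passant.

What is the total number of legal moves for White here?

0

White to move; king on h2.
In check: yes, from the black rook on f2.
Legal moves: none.
Count: 0.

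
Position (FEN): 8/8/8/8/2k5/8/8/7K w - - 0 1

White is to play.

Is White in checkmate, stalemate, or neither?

White to move; white king on h1.
In check: no.
Legal moves for White: Kh2, Kg2, Kg1.
White has 3 legal moves and is not in check → neither.

neither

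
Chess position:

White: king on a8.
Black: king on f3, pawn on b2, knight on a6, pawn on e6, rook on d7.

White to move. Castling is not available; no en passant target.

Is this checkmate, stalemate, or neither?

stalemate

White to move; white king on a8.
In check: no.
King squares — a7: attacked by Rd7; b7: attacked by Rd7; b8: attacked by Na6.
Legal moves for White: none.
Not in check and no legal moves → stalemate.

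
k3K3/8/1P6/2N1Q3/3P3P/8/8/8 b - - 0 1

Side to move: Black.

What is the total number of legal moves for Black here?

0

Black to move; king on a8.
In check: no.
Legal moves: none.
Count: 0.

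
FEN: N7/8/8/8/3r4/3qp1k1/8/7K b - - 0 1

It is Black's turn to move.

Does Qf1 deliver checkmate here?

After Qf1: white king on h1; in check: yes, from the black queen on f1.
King squares — g1: attacked by Qf1; g2: attacked by Qf1; h2: attacked by Kg3.
White has no legal moves → checkmate.

yes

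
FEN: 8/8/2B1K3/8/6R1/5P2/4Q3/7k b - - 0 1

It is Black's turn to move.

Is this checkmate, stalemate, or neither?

stalemate

Black to move; black king on h1.
In check: no.
King squares — g1: attacked by Rg4; g2: attacked by Qe2; h2: attacked by Qe2.
Legal moves for Black: none.
Not in check and no legal moves → stalemate.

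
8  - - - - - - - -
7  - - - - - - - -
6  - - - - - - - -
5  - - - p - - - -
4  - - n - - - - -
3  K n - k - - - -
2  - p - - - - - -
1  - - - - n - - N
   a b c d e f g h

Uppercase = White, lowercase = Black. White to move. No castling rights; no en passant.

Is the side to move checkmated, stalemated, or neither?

White to move; white king on a3.
In check: yes, from the black knight on c4.
King squares — a2: available; b2: attacked by Nc4; b3: available; a4: available; b4: available.
Legal moves for White: Kb4, Ka4, Kxb3, Ka2.
White is in check but has 4 legal moves → neither.

neither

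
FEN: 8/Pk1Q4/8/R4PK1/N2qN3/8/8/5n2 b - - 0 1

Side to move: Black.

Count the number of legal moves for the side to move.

Black to move; king on b7.
In check: yes, from the white queen on d7.
Legal moves: Ka8, Qxd7.
Count: 2.

2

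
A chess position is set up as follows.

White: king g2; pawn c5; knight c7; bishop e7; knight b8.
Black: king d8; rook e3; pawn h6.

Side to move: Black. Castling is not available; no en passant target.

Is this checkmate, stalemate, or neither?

neither

Black to move; black king on d8.
In check: yes, from the white bishop on e7.
Legal moves for Black: Kc8, Kxe7, Kxc7, Rxe7.
Black is in check but has 4 legal moves → neither.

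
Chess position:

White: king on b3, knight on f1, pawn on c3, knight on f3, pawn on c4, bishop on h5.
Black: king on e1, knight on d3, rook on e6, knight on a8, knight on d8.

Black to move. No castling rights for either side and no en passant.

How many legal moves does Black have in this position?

4

Black to move; king on e1.
In check: yes, from the white knight on f3.
Legal moves: Kf2, Ke2, Kxf1, Kd1.
Count: 4.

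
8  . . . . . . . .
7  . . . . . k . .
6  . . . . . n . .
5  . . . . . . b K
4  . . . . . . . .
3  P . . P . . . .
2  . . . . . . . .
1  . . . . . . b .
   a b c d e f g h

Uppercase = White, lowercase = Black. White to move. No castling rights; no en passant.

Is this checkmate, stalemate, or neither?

White to move; white king on h5.
In check: yes, from the black knight on f6.
Legal moves for White: Kxg5.
White is in check but has 1 legal move → neither.

neither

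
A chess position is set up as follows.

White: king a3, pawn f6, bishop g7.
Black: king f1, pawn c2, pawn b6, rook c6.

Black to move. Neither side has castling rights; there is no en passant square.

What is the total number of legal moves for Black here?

Black to move; king on f1.
In check: no.
Legal moves: Rc8, Rc7, Rxf6, Re6, Rd6, Rc5, Rc4, Rc3+, Kg2, Kf2, Ke2, Kg1, Ke1, b5, c1=Q+, c1=R, c1=B+, c1=N.
Count: 18.

18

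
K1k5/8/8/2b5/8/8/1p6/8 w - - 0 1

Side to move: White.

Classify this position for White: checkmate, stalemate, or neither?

stalemate

White to move; white king on a8.
In check: no.
King squares — a7: attacked by Bc5; b7: attacked by Kc8; b8: attacked by Kc8.
Legal moves for White: none.
Not in check and no legal moves → stalemate.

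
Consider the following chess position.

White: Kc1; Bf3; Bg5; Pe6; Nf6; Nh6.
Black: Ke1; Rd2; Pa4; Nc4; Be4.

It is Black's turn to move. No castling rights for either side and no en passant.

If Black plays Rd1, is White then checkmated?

After Rd1: white king on c1; in check: yes, from the black rook on d1.
White has 1 legal reply: Bxd1.
In check but a legal move exists → not checkmate.

no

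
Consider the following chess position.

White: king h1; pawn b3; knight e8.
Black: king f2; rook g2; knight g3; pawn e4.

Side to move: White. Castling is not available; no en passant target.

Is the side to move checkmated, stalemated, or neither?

checkmate

White to move; white king on h1.
In check: yes, from the black knight on g3.
King squares — g1: attacked by Kf2; g2: attacked by Kf2; h2: attacked by Rg2.
Legal moves for White: none.
In check with no legal moves → checkmate.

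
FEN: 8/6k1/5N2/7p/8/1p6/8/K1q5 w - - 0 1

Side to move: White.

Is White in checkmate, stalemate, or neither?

White to move; white king on a1.
In check: yes, from the black queen on c1.
King squares — b1: attacked by Qc1; a2: attacked by Pb3; b2: attacked by Qc1.
Legal moves for White: none.
In check with no legal moves → checkmate.

checkmate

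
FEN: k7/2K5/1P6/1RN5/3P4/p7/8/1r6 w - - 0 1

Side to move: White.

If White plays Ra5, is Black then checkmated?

After Ra5: black king on a8; in check: yes, from the white rook on a5.
King squares — a7: attacked by Ra5; b7: attacked by Nc5; b8: attacked by Kc7.
Black has no legal moves → checkmate.

yes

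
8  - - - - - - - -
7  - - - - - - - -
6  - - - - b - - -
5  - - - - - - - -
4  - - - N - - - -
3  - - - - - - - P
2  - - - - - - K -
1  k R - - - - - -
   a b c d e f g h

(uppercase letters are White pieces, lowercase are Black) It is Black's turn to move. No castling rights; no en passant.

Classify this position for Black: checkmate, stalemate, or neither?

neither

Black to move; black king on a1.
In check: yes, from the white rook on b1.
King squares — b1: available; a2: available; b2: attacked by Rb1.
Legal moves for Black: Ka2, Kxb1.
Black is in check but has 2 legal moves → neither.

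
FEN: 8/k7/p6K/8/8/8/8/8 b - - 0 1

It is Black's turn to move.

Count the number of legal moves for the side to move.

5

Black to move; king on a7.
In check: no.
Legal moves: Kb8, Ka8, Kb7, Kb6, a5.
Count: 5.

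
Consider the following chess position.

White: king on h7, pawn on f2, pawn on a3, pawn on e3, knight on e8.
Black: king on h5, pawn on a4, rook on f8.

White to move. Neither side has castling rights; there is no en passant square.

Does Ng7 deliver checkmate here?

no

After Ng7: black king on h5; in check: yes, from the white knight on g7.
Black has 3 legal replies: Kg5, Kh4, Kg4.
In check but a legal move exists → not checkmate.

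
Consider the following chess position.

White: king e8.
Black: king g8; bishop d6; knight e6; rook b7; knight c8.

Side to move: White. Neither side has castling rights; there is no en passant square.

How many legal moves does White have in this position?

White to move; king on e8.
In check: no.
Legal moves: none.
Count: 0.

0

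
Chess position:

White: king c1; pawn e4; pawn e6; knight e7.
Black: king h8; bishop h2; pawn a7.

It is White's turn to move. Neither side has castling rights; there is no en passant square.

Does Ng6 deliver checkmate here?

After Ng6: black king on h8; in check: yes, from the white knight on g6.
Black has 3 legal replies: Kg8, Kh7, Kg7.
In check but a legal move exists → not checkmate.

no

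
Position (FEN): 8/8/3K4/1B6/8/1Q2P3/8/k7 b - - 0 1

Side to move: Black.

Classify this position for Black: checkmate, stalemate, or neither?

stalemate

Black to move; black king on a1.
In check: no.
King squares — b1: attacked by Qb3; a2: attacked by Qb3; b2: attacked by Qb3.
Legal moves for Black: none.
Not in check and no legal moves → stalemate.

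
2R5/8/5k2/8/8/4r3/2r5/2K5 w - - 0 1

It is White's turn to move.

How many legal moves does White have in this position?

4

White to move; king on c1.
In check: yes, from the black rook on c2.
Legal moves: Kxc2, Kd1, Kb1, Rxc2.
Count: 4.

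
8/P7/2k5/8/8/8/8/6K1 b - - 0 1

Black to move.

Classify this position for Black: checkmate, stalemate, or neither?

neither

Black to move; black king on c6.
In check: no.
Legal moves for Black: Kd7, Kc7, Kb7, Kd6, Kb6, Kd5, Kc5, Kb5.
Black has 8 legal moves and is not in check → neither.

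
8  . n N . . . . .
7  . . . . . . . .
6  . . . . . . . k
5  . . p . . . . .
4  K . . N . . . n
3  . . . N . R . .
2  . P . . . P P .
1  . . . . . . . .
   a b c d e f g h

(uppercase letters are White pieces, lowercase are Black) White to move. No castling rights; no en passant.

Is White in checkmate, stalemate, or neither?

White to move; white king on a4.
In check: no.
Legal moves for White include: Ne7, Na7, Nd6, Nb6, Ne6, Nc6, Nf5+, Nb5, Nb3, Ne2, Nc2, Kb5, Ka5, Kb3, Ka3, Rf8, Rf7, Rf6+, ... (list truncated; more exist).
White has legal moves and is not in check → neither.

neither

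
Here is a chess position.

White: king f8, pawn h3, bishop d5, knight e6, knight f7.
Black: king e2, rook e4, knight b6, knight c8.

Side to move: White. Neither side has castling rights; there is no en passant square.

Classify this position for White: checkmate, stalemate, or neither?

White to move; white king on f8.
In check: no.
Legal moves for White include: Kg8, Ke8, Kg7, Nh8, Nfd8, Nh6, Nd6, Nfg5, Ne5, Ned8, Ng7, Nc7, Neg5, Nc5, Nf4+, Nd4+, Ba8, Bb7, ... (list truncated; more exist).
White has legal moves and is not in check → neither.

neither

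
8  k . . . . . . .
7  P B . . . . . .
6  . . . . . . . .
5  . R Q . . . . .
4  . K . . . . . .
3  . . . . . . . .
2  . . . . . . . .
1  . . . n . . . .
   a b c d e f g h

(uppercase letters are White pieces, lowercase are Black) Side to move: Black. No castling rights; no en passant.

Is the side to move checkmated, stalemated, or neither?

Black to move; black king on a8.
In check: yes, from the white bishop on b7.
King squares — a7: attacked by Qc5; b7: attacked by Rb5; b8: attacked by Pa7.
Legal moves for Black: none.
In check with no legal moves → checkmate.

checkmate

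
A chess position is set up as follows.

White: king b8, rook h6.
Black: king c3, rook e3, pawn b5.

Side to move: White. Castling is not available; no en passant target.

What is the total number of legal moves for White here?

White to move; king on b8.
In check: no.
Legal moves: Kc8, Ka8, Kc7, Kb7, Ka7, Rh8, Rh7, Rg6, Rf6, Re6, Rd6, Rc6+, Rb6, Ra6, Rh5, Rh4, Rh3, Rh2, Rh1.
Count: 19.

19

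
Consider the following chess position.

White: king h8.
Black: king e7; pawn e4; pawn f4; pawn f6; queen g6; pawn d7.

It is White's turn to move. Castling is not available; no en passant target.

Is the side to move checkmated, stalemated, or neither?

White to move; white king on h8.
In check: no.
King squares — g7: attacked by Qg6; h7: attacked by Qg6; g8: attacked by Qg6.
Legal moves for White: none.
Not in check and no legal moves → stalemate.

stalemate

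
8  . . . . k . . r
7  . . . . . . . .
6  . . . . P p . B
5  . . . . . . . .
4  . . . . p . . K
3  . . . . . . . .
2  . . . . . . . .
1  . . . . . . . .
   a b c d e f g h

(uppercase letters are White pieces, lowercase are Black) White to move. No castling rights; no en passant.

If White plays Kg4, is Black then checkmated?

no

After Kg4: black king on e8; in check: no.
Black is not in check, so this cannot be checkmate.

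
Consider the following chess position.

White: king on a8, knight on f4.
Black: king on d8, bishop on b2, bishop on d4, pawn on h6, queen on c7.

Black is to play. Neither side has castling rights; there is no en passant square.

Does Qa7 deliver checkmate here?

yes

After Qa7: white king on a8; in check: yes, from the black queen on a7.
King squares — a7: attacked by Bd4; b7: attacked by Qa7; b8: attacked by Qa7.
White has no legal moves → checkmate.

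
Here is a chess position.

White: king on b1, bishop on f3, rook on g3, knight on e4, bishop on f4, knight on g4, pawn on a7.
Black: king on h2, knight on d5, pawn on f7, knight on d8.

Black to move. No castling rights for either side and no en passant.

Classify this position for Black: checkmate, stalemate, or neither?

checkmate

Black to move; black king on h2.
In check: yes, from the white knight on g4.
King squares — g1: attacked by Rg3; h1: attacked by Bf3; g2: attacked by Bf3; g3: attacked by Ne4; h3: attacked by Rg3.
Legal moves for Black: none.
In check with no legal moves → checkmate.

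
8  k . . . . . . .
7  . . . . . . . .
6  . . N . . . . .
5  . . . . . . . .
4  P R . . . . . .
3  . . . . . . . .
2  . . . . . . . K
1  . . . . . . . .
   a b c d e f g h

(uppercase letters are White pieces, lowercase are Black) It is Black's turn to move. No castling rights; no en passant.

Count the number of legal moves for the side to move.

Black to move; king on a8.
In check: no.
Legal moves: none.
Count: 0.

0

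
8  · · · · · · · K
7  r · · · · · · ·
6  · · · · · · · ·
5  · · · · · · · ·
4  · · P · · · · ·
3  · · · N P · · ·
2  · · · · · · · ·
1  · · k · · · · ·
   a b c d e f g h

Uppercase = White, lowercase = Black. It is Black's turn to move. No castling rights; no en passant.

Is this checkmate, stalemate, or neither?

neither

Black to move; black king on c1.
In check: yes, from the white knight on d3.
Legal moves for Black: Kd2, Kc2, Kd1, Kb1.
Black is in check but has 4 legal moves → neither.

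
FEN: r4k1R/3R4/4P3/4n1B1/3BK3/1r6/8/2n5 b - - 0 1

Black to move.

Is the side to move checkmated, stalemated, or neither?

checkmate

Black to move; black king on f8.
In check: yes, from the white rook on h8.
King squares — e7: attacked by Bg5; f7: attacked by Pe6; g7: attacked by Rd7; e8: attacked by Rh8; g8: attacked by Rh8.
Legal moves for Black: none.
In check with no legal moves → checkmate.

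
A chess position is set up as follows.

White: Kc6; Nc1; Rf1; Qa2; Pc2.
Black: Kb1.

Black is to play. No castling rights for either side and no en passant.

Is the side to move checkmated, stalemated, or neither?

Black to move; black king on b1.
In check: yes, from the white queen on a2.
King squares — a1: attacked by Qa2; c1: attacked by Rf1; a2: attacked by Nc1; b2: attacked by Qa2; c2: attacked by Qa2.
Legal moves for Black: none.
In check with no legal moves → checkmate.

checkmate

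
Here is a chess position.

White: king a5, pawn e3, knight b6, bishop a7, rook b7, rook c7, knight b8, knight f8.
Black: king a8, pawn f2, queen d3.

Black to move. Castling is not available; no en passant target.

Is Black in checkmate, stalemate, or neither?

checkmate

Black to move; black king on a8.
In check: yes, from the white knight on b6.
King squares — a7: attacked by Rb7; b7: attacked by Rc7; b8: attacked by Ba7.
Legal moves for Black: none.
In check with no legal moves → checkmate.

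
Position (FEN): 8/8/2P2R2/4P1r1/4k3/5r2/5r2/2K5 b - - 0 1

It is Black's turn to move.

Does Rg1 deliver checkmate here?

yes

After Rg1: white king on c1; in check: yes, from the black rook on g1.
King squares — b1: attacked by Rg1; d1: attacked by Rg1; b2: attacked by Rf2; c2: attacked by Rf2; d2: attacked by Rf2.
White has no legal moves → checkmate.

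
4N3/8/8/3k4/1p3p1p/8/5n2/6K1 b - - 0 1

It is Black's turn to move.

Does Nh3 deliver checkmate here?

no

After Nh3: white king on g1; in check: yes, from the black knight on h3.
White has 4 legal replies: Kh2, Kg2, Kh1, Kf1.
In check but a legal move exists → not checkmate.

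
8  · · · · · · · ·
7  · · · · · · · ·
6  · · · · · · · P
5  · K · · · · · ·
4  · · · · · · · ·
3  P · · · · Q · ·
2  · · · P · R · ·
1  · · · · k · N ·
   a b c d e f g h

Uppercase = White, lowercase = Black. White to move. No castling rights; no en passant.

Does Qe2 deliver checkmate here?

yes

After Qe2: black king on e1; in check: yes, from the white queen on e2.
King squares — d1: attacked by Qe2; f1: attacked by Qe2; d2: attacked by Qe2; e2: attacked by Ng1; f2: attacked by Qe2.
Black has no legal moves → checkmate.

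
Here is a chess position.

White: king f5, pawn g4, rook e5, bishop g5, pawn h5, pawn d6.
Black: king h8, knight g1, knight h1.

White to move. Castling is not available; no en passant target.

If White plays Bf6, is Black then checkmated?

After Bf6: black king on h8; in check: yes, from the white bishop on f6.
Black has 2 legal replies: Kg8, Kh7.
In check but a legal move exists → not checkmate.

no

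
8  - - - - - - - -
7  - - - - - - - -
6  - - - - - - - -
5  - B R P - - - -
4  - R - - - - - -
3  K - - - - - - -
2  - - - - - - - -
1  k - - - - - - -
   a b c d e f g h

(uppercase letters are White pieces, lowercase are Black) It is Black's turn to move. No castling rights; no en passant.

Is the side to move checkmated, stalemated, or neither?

stalemate

Black to move; black king on a1.
In check: no.
King squares — b1: attacked by Rb4; a2: attacked by Ka3; b2: attacked by Ka3.
Legal moves for Black: none.
Not in check and no legal moves → stalemate.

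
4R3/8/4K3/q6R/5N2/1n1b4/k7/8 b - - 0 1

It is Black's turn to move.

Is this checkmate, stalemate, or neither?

Black to move; black king on a2.
In check: no.
Legal moves for Black include: Qd8, Qa8, Qc7, Qa7, Qb6+, Qa6+, Qxh5, Qg5, Qf5+, Qe5+, Qd5+, Qc5, Qb5, Qb4, Qa4, Qc3, Qa3, Qd2, ... (list truncated; more exist).
Black has legal moves and is not in check → neither.

neither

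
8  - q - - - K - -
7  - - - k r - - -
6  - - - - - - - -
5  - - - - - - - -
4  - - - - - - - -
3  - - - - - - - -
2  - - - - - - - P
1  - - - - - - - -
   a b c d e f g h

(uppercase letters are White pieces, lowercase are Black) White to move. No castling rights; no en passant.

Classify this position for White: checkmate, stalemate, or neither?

White to move; white king on f8.
In check: yes, from the black queen on b8.
King squares — e7: attacked by Kd7; f7: attacked by Re7; g7: attacked by Re7; e8: attacked by Kd7; g8: attacked by Qb8.
Legal moves for White: none.
In check with no legal moves → checkmate.

checkmate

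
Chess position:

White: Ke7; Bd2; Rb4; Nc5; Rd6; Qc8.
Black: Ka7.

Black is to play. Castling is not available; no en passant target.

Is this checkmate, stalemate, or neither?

stalemate

Black to move; black king on a7.
In check: no.
King squares — a6: attacked by Nc5; b6: attacked by Rb4; b7: attacked by Rb4; a8: attacked by Qc8; b8: attacked by Rb4.
Legal moves for Black: none.
Not in check and no legal moves → stalemate.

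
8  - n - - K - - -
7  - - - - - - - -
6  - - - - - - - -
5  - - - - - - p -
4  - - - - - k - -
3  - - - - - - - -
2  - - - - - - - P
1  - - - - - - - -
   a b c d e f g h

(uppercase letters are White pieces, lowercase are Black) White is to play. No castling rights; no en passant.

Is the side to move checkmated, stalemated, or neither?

neither

White to move; white king on e8.
In check: no.
Legal moves for White: Kf8, Kd8, Kf7, Ke7, h3, h4.
White has 6 legal moves and is not in check → neither.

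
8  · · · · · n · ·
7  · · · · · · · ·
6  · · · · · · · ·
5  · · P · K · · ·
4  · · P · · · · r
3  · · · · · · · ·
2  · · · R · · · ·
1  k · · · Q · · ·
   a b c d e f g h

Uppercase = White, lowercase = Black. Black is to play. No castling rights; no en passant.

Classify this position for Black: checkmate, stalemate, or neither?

checkmate

Black to move; black king on a1.
In check: yes, from the white queen on e1.
King squares — b1: attacked by Qe1; a2: attacked by Rd2; b2: attacked by Rd2.
Legal moves for Black: none.
In check with no legal moves → checkmate.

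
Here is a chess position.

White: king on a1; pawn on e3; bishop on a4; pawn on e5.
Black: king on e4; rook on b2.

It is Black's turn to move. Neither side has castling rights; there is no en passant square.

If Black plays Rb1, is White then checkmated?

After Rb1: white king on a1; in check: yes, from the black rook on b1.
White has 2 legal replies: Ka2, Kxb1.
In check but a legal move exists → not checkmate.

no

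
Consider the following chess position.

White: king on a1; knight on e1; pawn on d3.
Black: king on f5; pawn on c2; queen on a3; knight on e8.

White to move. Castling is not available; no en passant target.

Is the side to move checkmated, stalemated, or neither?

checkmate

White to move; white king on a1.
In check: yes, from the black queen on a3.
King squares — b1: attacked by Pc2; a2: attacked by Qa3; b2: attacked by Qa3.
Legal moves for White: none.
In check with no legal moves → checkmate.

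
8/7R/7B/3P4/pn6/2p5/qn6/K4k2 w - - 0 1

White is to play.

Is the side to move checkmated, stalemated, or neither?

checkmate

White to move; white king on a1.
In check: yes, from the black queen on a2.
King squares — b1: attacked by Qa2; a2: attacked by Nb4; b2: attacked by Qa2.
Legal moves for White: none.
In check with no legal moves → checkmate.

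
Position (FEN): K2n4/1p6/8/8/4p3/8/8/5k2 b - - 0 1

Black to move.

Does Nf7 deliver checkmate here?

After Nf7: white king on a8; in check: no.
White is not in check, so this cannot be checkmate.

no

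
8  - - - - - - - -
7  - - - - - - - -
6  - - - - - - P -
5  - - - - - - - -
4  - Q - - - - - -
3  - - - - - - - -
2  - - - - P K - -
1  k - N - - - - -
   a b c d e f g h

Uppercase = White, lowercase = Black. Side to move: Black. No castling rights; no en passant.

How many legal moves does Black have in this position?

0

Black to move; king on a1.
In check: no.
Legal moves: none.
Count: 0.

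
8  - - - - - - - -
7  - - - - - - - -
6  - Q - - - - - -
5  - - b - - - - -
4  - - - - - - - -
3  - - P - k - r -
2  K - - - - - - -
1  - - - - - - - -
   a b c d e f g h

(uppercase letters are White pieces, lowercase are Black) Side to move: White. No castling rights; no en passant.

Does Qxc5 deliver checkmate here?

After Qxc5: black king on e3; in check: yes, from the white queen on c5.
Black has 6 legal replies: Kf4, Ke4, Kf3, Kd3, Ke2, Kd2.
In check but a legal move exists → not checkmate.

no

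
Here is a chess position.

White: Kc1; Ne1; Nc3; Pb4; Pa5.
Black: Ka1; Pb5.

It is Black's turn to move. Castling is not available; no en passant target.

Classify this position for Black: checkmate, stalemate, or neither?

stalemate

Black to move; black king on a1.
In check: no.
King squares — b1: attacked by Kc1; a2: attacked by Nc3; b2: attacked by Kc1.
Legal moves for Black: none.
Not in check and no legal moves → stalemate.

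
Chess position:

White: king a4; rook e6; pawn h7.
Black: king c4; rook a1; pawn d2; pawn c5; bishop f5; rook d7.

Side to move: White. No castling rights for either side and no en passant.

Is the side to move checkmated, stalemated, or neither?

checkmate

White to move; white king on a4.
In check: yes, from the black rook on a1.
King squares — a3: attacked by Ra1; b3: attacked by Kc4; b4: attacked by Kc4; a5: attacked by Ra1; b5: attacked by Kc4.
Legal moves for White: none.
In check with no legal moves → checkmate.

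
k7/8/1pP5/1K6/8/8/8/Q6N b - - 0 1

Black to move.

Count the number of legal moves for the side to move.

Black to move; king on a8.
In check: yes, from the white queen on a1.
Legal moves: Kb8.
Count: 1.

1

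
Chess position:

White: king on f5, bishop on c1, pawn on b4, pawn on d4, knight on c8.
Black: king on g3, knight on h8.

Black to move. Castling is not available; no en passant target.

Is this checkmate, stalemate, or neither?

Black to move; black king on g3.
In check: no.
Legal moves for Black: Nf7, Ng6, Kh4, Kh3, Kf3, Kh2, Kg2, Kf2.
Black has 8 legal moves and is not in check → neither.

neither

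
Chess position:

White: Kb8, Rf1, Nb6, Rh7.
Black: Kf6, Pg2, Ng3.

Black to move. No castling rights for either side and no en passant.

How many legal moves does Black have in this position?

10

Black to move; king on f6.
In check: yes, from the white rook on f1.
Legal moves: Kg6, Ke6, Kg5, Ke5, Nf5, Nxf1, gxf1=Q, gxf1=R, gxf1=B, gxf1=N.
Count: 10.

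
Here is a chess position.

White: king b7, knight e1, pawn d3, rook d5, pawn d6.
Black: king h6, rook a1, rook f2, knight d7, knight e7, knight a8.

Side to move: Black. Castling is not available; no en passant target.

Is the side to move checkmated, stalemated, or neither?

neither

Black to move; black king on h6.
In check: no.
Legal moves for Black include: Nc7, Nab6, Ng8, Nc8, Ng6, Nc6, Nf5, Nxd5, Nf8, Nb8, Nf6, Ndb6, Ne5, Nc5+, Kh7, Kg7, Kg6, Rf8, ... (list truncated; more exist).
Black has legal moves and is not in check → neither.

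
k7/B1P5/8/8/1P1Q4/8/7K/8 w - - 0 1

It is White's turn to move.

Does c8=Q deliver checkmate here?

yes

After c8=Q: black king on a8; in check: yes, from the white queen on c8.
King squares — a7: attacked by Qd4; b7: attacked by Qc8; b8: attacked by Ba7.
Black has no legal moves → checkmate.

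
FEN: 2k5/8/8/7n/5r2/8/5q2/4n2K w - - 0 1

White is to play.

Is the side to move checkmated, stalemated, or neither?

White to move; white king on h1.
In check: no.
King squares — g1: attacked by Qf2; g2: attacked by Ne1; h2: attacked by Qf2.
Legal moves for White: none.
Not in check and no legal moves → stalemate.

stalemate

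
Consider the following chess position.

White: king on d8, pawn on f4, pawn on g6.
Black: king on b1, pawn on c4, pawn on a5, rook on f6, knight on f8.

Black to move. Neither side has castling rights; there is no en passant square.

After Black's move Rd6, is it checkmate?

no

After Rd6: white king on d8; in check: yes, from the black rook on d6.
White has 4 legal replies: Ke8, Kc8, Ke7, Kc7.
In check but a legal move exists → not checkmate.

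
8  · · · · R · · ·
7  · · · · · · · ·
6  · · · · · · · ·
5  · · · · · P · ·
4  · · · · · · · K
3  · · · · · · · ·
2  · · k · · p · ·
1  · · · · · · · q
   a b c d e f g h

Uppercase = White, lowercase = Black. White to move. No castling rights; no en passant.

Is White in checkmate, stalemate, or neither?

neither

White to move; white king on h4.
In check: yes, from the black queen on h1.
Legal moves for White: Kg5, Kg4, Kg3.
White is in check but has 3 legal moves → neither.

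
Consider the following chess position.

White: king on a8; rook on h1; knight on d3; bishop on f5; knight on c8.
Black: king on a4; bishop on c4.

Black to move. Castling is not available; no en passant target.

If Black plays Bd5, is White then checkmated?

no

After Bd5: white king on a8; in check: yes, from the black bishop on d5.
White has 2 legal replies: Kb8, Ka7.
In check but a legal move exists → not checkmate.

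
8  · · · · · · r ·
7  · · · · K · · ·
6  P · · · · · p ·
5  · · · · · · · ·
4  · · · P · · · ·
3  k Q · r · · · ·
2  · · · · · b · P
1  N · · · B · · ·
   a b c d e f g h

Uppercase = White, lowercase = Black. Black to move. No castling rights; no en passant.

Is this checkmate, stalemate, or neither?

Black to move; black king on a3.
In check: yes, from the white queen on b3.
King squares — a2: attacked by Qb3; b2: attacked by Qb3; b3: attacked by Na1; a4: attacked by Qb3; b4: attacked by Be1.
Legal moves for Black: Rxb3.
Black is in check but has 1 legal move → neither.

neither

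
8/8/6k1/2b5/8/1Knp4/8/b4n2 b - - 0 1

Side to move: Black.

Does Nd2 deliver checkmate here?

After Nd2: white king on b3; in check: yes, from the black knight on d2.
King squares — a2: attacked by Nc3; b2: attacked by Ba1; c2: attacked by Pd3; a3: attacked by Bc5; c3: attacked by Ba1; a4: attacked by Nc3; b4: attacked by Bc5; c4: attacked by Nd2.
White has no legal moves → checkmate.

yes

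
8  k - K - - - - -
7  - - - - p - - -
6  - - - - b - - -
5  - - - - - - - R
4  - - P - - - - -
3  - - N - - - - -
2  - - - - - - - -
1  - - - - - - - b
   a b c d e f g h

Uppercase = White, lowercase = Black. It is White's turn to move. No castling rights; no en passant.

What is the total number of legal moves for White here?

White to move; king on c8.
In check: yes, from the black bishop on e6.
Legal moves: Kd8, Kc7.
Count: 2.

2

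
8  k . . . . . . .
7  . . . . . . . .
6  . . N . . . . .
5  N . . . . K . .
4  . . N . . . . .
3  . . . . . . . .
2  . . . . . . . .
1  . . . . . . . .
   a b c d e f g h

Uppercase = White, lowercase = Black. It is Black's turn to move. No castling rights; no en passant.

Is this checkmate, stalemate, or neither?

stalemate

Black to move; black king on a8.
In check: no.
King squares — a7: attacked by Nc6; b7: attacked by Na5; b8: attacked by Nc6.
Legal moves for Black: none.
Not in check and no legal moves → stalemate.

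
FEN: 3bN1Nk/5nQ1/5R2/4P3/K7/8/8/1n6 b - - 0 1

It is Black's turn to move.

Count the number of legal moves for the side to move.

0

Black to move; king on h8.
In check: yes, from the white queen on g7.
Legal moves: none.
Count: 0.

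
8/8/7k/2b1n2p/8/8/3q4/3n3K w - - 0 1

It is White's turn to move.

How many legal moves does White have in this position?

0

White to move; king on h1.
In check: no.
Legal moves: none.
Count: 0.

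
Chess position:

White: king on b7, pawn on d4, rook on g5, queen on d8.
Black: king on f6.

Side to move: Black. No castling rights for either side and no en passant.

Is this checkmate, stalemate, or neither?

Black to move; black king on f6.
In check: yes, from the white queen on d8.
King squares — e5: attacked by Pd4; f5: attacked by Rg5; g5: attacked by Qd8; e6: available; g6: attacked by Rg5; e7: attacked by Qd8; f7: available; g7: attacked by Rg5.
Legal moves for Black: Kf7, Ke6.
Black is in check but has 2 legal moves → neither.

neither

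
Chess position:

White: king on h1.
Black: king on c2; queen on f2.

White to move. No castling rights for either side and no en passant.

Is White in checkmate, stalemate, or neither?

stalemate

White to move; white king on h1.
In check: no.
King squares — g1: attacked by Qf2; g2: attacked by Qf2; h2: attacked by Qf2.
Legal moves for White: none.
Not in check and no legal moves → stalemate.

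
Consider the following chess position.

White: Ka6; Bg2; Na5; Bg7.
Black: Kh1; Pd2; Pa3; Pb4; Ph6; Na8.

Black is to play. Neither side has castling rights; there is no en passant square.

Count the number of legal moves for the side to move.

Black to move; king on h1.
In check: yes, from the white bishop on g2.
Legal moves: Kh2, Kxg2, Kg1.
Count: 3.

3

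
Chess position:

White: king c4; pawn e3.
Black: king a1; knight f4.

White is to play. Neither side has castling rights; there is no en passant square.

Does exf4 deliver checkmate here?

After exf4: black king on a1; in check: no.
Black is not in check, so this cannot be checkmate.

no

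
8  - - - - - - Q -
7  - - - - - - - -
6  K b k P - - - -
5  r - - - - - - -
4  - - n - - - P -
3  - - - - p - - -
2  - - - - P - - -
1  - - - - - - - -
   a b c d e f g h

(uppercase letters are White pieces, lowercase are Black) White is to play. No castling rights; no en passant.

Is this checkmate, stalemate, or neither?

White to move; white king on a6.
In check: yes, from the black rook on a5.
King squares — a5: attacked by Nc4; b5: attacked by Ra5; b6: attacked by Nc4; a7: attacked by Ra5; b7: attacked by Kc6.
Legal moves for White: none.
In check with no legal moves → checkmate.

checkmate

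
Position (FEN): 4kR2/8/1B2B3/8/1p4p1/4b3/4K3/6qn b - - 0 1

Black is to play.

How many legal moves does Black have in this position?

2

Black to move; king on e8.
In check: yes, from the white rook on f8.
Legal moves: Kxf8, Ke7.
Count: 2.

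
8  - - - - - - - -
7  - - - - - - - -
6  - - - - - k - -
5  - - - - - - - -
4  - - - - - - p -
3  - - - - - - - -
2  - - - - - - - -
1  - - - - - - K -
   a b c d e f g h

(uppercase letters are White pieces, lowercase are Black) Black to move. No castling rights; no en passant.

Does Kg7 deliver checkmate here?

no

After Kg7: white king on g1; in check: no.
White is not in check, so this cannot be checkmate.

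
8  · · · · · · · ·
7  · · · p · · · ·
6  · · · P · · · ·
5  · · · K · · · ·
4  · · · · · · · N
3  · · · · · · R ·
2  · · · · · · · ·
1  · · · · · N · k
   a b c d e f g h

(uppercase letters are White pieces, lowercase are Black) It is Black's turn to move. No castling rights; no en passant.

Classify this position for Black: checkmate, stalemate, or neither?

stalemate

Black to move; black king on h1.
In check: no.
King squares — g1: attacked by Rg3; g2: attacked by Rg3; h2: attacked by Nf1.
Legal moves for Black: none.
Not in check and no legal moves → stalemate.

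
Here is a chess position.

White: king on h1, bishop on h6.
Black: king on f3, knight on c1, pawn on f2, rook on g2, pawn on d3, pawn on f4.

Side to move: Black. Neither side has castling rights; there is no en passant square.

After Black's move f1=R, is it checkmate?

yes

After f1=R: white king on h1; in check: yes, from the black rook on f1.
King squares — g1: attacked by Rf1; g2: attacked by Kf3; h2: attacked by Rg2.
White has no legal moves → checkmate.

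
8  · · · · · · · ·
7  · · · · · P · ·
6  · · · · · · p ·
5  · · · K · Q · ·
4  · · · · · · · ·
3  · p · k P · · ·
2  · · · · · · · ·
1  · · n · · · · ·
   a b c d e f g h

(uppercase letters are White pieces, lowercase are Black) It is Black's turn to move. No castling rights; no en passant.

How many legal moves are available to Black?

5

Black to move; king on d3.
In check: yes, from the white queen on f5.
Legal moves: Kxe3, Kc3, Ke2, Kd2, gxf5.
Count: 5.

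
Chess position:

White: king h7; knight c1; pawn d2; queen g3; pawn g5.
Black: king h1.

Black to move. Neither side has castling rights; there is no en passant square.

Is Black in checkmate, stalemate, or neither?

Black to move; black king on h1.
In check: no.
King squares — g1: attacked by Qg3; g2: attacked by Qg3; h2: attacked by Qg3.
Legal moves for Black: none.
Not in check and no legal moves → stalemate.

stalemate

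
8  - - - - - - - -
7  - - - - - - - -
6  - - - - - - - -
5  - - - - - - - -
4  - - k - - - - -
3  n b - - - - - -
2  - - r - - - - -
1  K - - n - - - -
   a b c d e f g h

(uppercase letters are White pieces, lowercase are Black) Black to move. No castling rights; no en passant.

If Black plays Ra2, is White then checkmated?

yes

After Ra2: white king on a1; in check: yes, from the black rook on a2.
King squares — b1: attacked by Na3; a2: attacked by Bb3; b2: attacked by Nd1.
White has no legal moves → checkmate.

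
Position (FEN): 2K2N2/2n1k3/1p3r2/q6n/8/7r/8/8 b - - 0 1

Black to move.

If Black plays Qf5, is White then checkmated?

no

After Qf5: white king on c8; in check: yes, from the black queen on f5.
White has 5 legal replies: Kb8, Kxc7, Kb7, Nd7, Ne6.
In check but a legal move exists → not checkmate.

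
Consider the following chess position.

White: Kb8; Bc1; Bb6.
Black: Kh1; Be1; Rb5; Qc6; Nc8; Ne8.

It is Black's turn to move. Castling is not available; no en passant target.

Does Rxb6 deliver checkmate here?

yes

After Rxb6: white king on b8; in check: yes, from the black rook on b6.
King squares — a7: attacked by Nc8; b7: attacked by Rb6; c7: attacked by Qc6; a8: attacked by Qc6; c8: attacked by Qc6.
White has no legal moves → checkmate.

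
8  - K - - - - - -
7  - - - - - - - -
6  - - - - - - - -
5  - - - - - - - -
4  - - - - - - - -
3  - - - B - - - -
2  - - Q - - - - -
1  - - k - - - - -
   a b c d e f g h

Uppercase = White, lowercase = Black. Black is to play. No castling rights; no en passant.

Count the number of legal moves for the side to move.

0

Black to move; king on c1.
In check: yes, from the white queen on c2.
Legal moves: none.
Count: 0.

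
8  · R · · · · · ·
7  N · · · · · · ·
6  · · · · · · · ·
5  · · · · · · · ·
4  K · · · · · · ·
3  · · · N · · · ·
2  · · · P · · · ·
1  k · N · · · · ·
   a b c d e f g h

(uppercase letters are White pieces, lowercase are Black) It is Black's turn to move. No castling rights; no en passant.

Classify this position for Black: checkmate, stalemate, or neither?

Black to move; black king on a1.
In check: no.
King squares — b1: attacked by Rb8; a2: attacked by Nc1; b2: attacked by Nd3.
Legal moves for Black: none.
Not in check and no legal moves → stalemate.

stalemate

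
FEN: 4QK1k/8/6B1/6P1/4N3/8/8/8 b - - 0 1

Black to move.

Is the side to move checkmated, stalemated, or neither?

stalemate

Black to move; black king on h8.
In check: no.
King squares — g7: attacked by Kf8; h7: attacked by Bg6; g8: attacked by Kf8.
Legal moves for Black: none.
Not in check and no legal moves → stalemate.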